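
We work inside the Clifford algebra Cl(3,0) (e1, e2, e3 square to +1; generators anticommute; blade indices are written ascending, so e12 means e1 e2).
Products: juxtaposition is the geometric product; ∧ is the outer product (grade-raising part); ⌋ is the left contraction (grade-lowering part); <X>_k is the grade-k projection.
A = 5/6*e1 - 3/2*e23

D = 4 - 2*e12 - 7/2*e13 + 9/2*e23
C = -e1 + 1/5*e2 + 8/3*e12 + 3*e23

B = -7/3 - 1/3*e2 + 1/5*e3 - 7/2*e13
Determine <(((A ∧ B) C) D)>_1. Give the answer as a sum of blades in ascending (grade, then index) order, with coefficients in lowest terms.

step 1: -35/18*e1 - 5/18*e12 + 1/6*e13 + 7/2*e23
step 2: -211/27 - 1/18*e1 - 295/54*e2 - 8/15*e3 - 8/9*e12 - 61/6*e13 + 4/9*e23 - 281/30*e123
step 3: -7627/108 + 15733/540*e1 + 7259/540*e2 - 4073/90*e3 + 6077/108*e12 - 887/54*e13 - 97/6*e23 - 7529/135*e123
step 4: 15733/540*e1 + 7259/540*e2 - 4073/90*e3
Answer: 15733/540*e1 + 7259/540*e2 - 4073/90*e3


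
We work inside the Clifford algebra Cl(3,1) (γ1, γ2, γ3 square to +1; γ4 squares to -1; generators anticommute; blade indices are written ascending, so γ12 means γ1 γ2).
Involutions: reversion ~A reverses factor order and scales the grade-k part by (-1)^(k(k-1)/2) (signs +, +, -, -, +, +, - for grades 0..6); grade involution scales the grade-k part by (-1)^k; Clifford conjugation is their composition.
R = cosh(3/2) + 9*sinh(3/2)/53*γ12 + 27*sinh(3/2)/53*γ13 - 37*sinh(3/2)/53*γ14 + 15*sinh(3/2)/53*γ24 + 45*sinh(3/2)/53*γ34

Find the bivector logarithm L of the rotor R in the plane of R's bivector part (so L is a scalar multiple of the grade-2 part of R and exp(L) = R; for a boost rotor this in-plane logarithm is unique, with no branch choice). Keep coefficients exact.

The scalar part of R is cosh(3/2), which determines |rapidity| via cosh; the sign lives in the bivector part, and pairing them (bivector part over sinh of the rapidity = the plane) gives the unique in-plane L = rapidity * plane.
Concretely: cosh(rapidity) = cosh(3/2) gives rapidity = ±3/2, and since rapidity/sinh(rapidity) is even the sign is immaterial: L = (rapidity/sinh(rapidity)) * <R>_2 = (3/(2*sinh(3/2))) * <R>_2.
Answer: 27/106*γ12 + 81/106*γ13 - 111/106*γ14 + 45/106*γ24 + 135/106*γ34


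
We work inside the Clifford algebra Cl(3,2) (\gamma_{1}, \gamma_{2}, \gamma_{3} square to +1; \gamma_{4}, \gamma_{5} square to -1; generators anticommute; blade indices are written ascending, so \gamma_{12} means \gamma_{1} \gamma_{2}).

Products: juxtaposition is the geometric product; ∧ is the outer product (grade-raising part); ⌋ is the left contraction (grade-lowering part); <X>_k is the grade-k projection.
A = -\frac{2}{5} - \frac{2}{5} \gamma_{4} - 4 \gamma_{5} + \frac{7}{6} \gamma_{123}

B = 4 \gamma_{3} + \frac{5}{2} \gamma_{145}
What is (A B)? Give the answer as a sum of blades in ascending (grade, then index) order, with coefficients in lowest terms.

step 1: -\frac{8}{5} \gamma_{3} + \frac{14}{3} \gamma_{12} + 10 \gamma_{14} - \gamma_{15} + \frac{8}{5} \gamma_{34} + 16 \gamma_{35} - \gamma_{145} + \frac{35}{12} \gamma_{2345}
Answer: -\frac{8}{5} \gamma_{3} + \frac{14}{3} \gamma_{12} + 10 \gamma_{14} - \gamma_{15} + \frac{8}{5} \gamma_{34} + 16 \gamma_{35} - \gamma_{145} + \frac{35}{12} \gamma_{2345}


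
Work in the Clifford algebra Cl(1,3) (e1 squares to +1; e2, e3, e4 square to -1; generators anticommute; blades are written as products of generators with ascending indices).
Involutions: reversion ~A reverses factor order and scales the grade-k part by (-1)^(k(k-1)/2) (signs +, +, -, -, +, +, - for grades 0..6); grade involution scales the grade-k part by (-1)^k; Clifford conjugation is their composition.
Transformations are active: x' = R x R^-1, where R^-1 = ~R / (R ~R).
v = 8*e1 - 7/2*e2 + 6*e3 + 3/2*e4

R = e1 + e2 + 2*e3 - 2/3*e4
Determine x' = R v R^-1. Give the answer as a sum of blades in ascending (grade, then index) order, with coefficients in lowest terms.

~R = e1 + e2 + 2*e3 - 2/3*e4, and R ~R = -40/9, so R^-1 = ~R / (-40/9).
R v = 1/2 - 23/2*e1 e2 - 10*e1 e3 + 41/6*e1 e4 + 13*e2 e3 - 5/6*e2 e4 + 7*e3 e4
Answer: -329/40*e1 + 131/40*e2 - 129/20*e3 - 27/20*e4


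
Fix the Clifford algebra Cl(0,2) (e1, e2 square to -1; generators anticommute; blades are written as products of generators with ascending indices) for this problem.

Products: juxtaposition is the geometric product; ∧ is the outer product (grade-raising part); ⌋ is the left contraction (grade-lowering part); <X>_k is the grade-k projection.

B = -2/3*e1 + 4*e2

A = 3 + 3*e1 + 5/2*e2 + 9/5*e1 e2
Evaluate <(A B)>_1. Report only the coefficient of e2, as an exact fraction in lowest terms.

step 1: -8 - 46/5*e1 + 54/5*e2 + 41/3*e1 e2
step 2: -46/5*e1 + 54/5*e2
Answer: 54/5


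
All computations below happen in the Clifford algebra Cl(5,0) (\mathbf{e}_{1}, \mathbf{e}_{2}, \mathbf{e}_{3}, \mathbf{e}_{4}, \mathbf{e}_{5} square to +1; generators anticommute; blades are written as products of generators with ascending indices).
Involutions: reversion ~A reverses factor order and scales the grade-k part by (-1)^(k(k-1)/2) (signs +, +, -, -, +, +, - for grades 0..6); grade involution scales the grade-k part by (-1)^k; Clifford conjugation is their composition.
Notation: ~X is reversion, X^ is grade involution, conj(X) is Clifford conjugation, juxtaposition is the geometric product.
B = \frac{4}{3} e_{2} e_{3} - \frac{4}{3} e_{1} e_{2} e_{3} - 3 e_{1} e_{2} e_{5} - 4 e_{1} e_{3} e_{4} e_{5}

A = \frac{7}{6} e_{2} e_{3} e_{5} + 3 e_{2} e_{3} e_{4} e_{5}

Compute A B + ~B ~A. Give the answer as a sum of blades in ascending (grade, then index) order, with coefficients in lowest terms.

first term: -\frac{14}{9} e_{5} + 12 e_{1} e_{2} + \frac{7}{2} e_{1} e_{3} - \frac{14}{9} e_{1} e_{5} - 4 e_{4} e_{5} + \frac{14}{3} e_{1} e_{2} e_{4} + 9 e_{1} e_{3} e_{4} + 4 e_{1} e_{4} e_{5}
second term: -\frac{14}{9} e_{5} - 12 e_{1} e_{2} - \frac{7}{2} e_{1} e_{3} + \frac{14}{9} e_{1} e_{5} + 4 e_{4} e_{5} - \frac{14}{3} e_{1} e_{2} e_{4} - 9 e_{1} e_{3} e_{4} - 4 e_{1} e_{4} e_{5}
Answer: -\frac{28}{9} e_{5}


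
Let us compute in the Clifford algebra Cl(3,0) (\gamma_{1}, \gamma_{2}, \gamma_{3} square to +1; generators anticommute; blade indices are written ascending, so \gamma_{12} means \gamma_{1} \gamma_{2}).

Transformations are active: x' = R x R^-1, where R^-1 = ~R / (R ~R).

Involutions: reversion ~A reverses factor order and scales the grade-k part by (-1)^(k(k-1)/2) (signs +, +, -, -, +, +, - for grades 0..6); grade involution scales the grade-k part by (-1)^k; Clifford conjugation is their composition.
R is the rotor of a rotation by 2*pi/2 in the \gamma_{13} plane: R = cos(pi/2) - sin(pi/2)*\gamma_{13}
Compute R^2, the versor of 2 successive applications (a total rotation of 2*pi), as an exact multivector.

Rotor phase runs at HALF the rotation angle; powers of one rotor simply add phase, so after 2 steps in \gamma_{13} the phase is 2*pi/2 = \pi and R^2 = cos(\pi) - sin(\pi)*\gamma_{13}.
cos(\pi) = -1 and sin(\pi) = 0, so R^2 = -1. The total rotation 2*pi is 1 full turn, so every vector returns to itself, yet the rotor is -1, on the OTHER sheet of the double cover (an odd number of 2*pi turns).
Answer: -1


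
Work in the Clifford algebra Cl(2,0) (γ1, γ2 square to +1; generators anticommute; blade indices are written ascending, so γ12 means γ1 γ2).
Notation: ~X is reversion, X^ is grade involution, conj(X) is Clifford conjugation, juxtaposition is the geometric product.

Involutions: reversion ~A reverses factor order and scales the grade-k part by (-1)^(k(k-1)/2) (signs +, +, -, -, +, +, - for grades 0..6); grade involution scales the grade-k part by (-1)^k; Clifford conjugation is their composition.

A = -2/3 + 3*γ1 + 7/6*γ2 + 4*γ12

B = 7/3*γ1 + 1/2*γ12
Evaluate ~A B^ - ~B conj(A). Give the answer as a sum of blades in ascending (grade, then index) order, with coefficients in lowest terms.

first term: -5 + 35/36*γ1 - 47/6*γ2 + 43/18*γ12
second term: -9 - 35/36*γ1 - 65/6*γ2 - 43/18*γ12
Answer: 4 + 35/18*γ1 + 3*γ2 + 43/9*γ12


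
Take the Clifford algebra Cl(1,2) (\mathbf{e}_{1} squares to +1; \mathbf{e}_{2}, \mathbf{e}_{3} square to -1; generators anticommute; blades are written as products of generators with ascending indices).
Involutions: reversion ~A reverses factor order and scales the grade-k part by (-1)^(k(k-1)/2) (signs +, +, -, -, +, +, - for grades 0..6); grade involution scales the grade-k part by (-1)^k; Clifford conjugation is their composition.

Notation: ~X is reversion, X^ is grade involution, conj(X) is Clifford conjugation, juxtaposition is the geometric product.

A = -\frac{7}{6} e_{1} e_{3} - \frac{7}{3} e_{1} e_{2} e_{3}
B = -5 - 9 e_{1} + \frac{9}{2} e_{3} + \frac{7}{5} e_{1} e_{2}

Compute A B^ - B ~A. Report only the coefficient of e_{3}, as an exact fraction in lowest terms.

first term: -\frac{21}{4} e_{1} + \frac{217}{30} e_{3} - \frac{21}{2} e_{1} e_{2} + \frac{35}{6} e_{1} e_{3} - \frac{679}{30} e_{2} e_{3} + \frac{35}{3} e_{1} e_{2} e_{3}
second term: \frac{21}{4} e_{1} - \frac{217}{30} e_{3} - \frac{21}{2} e_{1} e_{2} - \frac{35}{6} e_{1} e_{3} - \frac{679}{30} e_{2} e_{3} - \frac{35}{3} e_{1} e_{2} e_{3}
Answer: \frac{217}{15}


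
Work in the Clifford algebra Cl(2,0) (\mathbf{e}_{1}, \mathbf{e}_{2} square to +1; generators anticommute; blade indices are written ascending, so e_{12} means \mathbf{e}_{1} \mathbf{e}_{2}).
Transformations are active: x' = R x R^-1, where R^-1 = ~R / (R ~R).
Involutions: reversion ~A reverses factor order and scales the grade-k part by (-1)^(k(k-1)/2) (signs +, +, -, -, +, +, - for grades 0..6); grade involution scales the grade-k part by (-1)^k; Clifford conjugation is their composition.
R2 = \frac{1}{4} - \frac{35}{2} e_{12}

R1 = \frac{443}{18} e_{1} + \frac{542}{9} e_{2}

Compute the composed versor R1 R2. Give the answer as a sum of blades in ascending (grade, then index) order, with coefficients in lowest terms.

Distribute over the terms of R1 (each basis-blade product reordered to ascending indices, repeated generators contracted through their squares):
(\frac{443}{18} e_{1}) R2 = \frac{443}{72} e_{1} - \frac{15505}{36} e_{2}
(\frac{542}{9} e_{2}) R2 = \frac{9485}{9} e_{1} + \frac{271}{18} e_{2}
Summing the partial products and collecting blades:
Answer: \frac{25441}{24} e_{1} - \frac{14963}{36} e_{2}


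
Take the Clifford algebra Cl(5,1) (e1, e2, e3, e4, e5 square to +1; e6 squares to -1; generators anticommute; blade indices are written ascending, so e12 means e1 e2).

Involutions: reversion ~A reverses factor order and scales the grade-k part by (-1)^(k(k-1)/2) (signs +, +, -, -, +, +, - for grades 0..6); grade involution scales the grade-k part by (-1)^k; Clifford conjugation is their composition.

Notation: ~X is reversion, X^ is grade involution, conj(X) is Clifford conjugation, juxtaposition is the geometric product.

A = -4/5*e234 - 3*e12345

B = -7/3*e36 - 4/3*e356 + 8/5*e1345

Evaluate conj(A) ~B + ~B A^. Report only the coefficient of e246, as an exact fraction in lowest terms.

first term: -24/5*e2 - 32/25*e125 + 28/15*e246 + 4*e1246 + 16/15*e2456 + 7*e12456
second term: -24/5*e2 + 32/25*e125 + 28/15*e246 - 4*e1246 - 16/15*e2456 - 7*e12456
Answer: 56/15


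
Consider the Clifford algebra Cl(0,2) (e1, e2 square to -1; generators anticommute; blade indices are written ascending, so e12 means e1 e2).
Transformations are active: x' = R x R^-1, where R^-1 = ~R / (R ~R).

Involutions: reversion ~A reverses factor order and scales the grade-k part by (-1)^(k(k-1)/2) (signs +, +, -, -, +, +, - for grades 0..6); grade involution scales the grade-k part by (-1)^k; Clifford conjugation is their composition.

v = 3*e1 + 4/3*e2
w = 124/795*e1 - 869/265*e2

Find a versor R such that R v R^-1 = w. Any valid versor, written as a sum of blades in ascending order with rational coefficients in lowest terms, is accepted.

Why this works: both vectors square to -97/9, so q(v) = q(w) and R = v + w = 2509/795*e1 - 1547/795*e2 carries v to w — its own direction survives, the complement (v - w)/2 flips.
Answer: 2509/795*e1 - 1547/795*e2


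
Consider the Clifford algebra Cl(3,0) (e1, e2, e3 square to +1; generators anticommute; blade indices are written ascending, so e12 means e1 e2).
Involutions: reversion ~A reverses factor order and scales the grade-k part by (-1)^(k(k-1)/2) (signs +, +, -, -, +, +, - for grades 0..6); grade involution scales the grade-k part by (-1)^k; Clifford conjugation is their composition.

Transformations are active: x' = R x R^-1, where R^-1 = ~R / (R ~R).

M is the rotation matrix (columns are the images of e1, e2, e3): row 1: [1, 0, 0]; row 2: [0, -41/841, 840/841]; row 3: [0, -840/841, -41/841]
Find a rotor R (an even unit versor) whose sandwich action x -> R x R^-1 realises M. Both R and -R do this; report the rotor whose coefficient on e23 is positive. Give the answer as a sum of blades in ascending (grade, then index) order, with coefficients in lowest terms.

Method: write R = a + b12*e12 + b13*e13 + b23*e23 with a^2 + b12^2 + b13^2 + b23^2 = 1 (so R^-1 = ~R). Expanding the columns R e_j ~R gives tr M = 4a^2 - 1 and, from the antisymmetric part, M21 - M12 = -4a*b12, M13 - M31 = 4a*b13, M32 - M23 = -4a*b23.
Here tr M = 759/841, so a^2 = (1 + tr M)/4 = 400/841 and a = ±20/29. Taking a = 20/29: M21 - M12 = 0, M13 - M31 = 0, M32 - M23 = -1680/841, giving b12 = 0, b13 = 0, b23 = 21/29, i.e. R = 20/29 + 21/29*e23.
Its e23 coefficient is already positive.
Answer: 20/29 + 21/29*e23. Sheet selection: the two-to-one cover makes ±R indistinguishable at the matrix level (trace 759/841), so uniqueness comes from the required sign on e23.


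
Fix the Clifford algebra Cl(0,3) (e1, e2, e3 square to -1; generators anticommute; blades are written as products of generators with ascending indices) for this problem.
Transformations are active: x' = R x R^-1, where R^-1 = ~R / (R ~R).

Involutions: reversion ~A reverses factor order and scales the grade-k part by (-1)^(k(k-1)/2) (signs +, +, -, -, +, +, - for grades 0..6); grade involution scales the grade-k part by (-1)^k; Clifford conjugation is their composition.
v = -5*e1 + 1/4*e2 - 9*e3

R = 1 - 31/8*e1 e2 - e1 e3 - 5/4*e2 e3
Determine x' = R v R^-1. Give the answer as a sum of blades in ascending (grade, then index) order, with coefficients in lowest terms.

~R = 1 + 31/8*e1 e2 + e1 e3 + 5/4*e2 e3, and R ~R = 1189/64, so R^-1 = ~R / (1189/64).
R v = -417/32*e1 + 67/8*e2 - 69/16*e3 + 331/8*e1 e2 e3
Answer: -2343/1189*e1 + 24283/4756*e2 - 253/29*e3


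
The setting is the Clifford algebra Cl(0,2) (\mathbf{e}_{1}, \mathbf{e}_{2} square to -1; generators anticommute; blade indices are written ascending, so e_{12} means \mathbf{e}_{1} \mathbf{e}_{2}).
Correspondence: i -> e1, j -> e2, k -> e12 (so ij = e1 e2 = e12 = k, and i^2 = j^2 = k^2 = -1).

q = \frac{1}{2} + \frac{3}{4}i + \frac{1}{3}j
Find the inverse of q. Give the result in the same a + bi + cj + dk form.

In blades: q = \frac{1}{2} + \frac{3}{4} e_{1} + \frac{1}{3} e_{2}.
With qbar = \frac{1}{2} - \frac{3}{4} e_{1} - \frac{1}{3} e_{2} (scalar fixed, mapped units negated), q qbar = \frac{133}{144} (the sum of squared coefficients), so q^-1 = qbar / (\frac{133}{144}) = \frac{72}{133} - \frac{108}{133} e_{1} - \frac{48}{133} e_{2}; translating back:
Answer: \frac{72}{133} - \frac{108}{133}i - \frac{48}{133}j


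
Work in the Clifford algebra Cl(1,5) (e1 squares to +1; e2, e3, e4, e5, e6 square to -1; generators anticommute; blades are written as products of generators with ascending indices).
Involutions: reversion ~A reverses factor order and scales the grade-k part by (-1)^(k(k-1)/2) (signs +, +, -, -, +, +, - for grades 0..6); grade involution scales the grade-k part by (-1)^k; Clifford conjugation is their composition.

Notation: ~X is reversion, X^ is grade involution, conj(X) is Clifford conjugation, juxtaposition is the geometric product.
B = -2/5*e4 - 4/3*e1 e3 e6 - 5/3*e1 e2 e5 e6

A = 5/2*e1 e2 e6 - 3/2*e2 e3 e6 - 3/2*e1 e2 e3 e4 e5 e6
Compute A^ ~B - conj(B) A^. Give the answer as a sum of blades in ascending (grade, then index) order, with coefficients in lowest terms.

first term: 25/6*e5 + 2*e1 e2 - 10/3*e2 e3 - 5/2*e3 e4 - 5/2*e1 e3 e5 - 2*e2 e4 e5 - e1 e2 e4 e6 + 3/5*e2 e3 e4 e6 - 3/5*e1 e2 e3 e5 e6
second term: -25/6*e5 + 2*e1 e2 - 10/3*e2 e3 - 5/2*e3 e4 - 5/2*e1 e3 e5 - 2*e2 e4 e5 - e1 e2 e4 e6 + 3/5*e2 e3 e4 e6 - 3/5*e1 e2 e3 e5 e6
Answer: 25/3*e5


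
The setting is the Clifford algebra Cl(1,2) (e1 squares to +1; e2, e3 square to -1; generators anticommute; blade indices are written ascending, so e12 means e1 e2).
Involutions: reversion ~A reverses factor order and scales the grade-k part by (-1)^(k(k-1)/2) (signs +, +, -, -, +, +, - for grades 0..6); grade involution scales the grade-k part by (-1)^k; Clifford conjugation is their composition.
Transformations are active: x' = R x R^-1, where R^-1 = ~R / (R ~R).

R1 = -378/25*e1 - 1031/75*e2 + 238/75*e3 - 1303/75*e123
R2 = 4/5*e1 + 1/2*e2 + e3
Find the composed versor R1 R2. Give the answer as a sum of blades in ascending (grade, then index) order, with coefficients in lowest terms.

Distribute over the terms of R2 (each basis-blade product reordered to ascending indices, repeated generators contracted through their squares):
R1 (4/5*e1) = -1512/125 + 4124/375*e12 - 952/375*e13 - 5212/375*e23
R1 (1/2*e2) = 1031/150 - 189/25*e12 - 1303/150*e13 - 119/75*e23
R1 (e3) = -238/75 + 1303/75*e12 - 378/25*e13 - 1031/75*e23
Summing the partial products and collecting blades:
Answer: -2099/250 + 7804/375*e12 - 19759/750*e13 - 3654/125*e23


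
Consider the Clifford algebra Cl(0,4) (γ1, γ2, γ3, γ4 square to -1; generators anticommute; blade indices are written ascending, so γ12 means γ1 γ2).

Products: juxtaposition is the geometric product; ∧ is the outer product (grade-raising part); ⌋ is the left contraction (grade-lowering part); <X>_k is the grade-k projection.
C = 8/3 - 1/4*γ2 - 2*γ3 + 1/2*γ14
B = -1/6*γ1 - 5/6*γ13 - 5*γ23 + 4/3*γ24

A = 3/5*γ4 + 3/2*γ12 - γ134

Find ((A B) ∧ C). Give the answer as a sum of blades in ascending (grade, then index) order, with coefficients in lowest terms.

step 1: 11/20*γ2 - 5/6*γ4 + 15/2*γ13 - 19/10*γ14 - 5/4*γ23 - 1/6*γ34 + 4/3*γ123 + 5*γ124 - 1/2*γ134 - 3*γ234
step 2: 22/15*γ2 - 20/9*γ4 + 20*γ13 - 76/15*γ14 - 133/30*γ23 - 5/24*γ24 - 19/9*γ34 + 391/72*γ123 + 151/12*γ124 - 77/15*γ134 - 191/24*γ234 + 19/2*γ1234
Answer: 22/15*γ2 - 20/9*γ4 + 20*γ13 - 76/15*γ14 - 133/30*γ23 - 5/24*γ24 - 19/9*γ34 + 391/72*γ123 + 151/12*γ124 - 77/15*γ134 - 191/24*γ234 + 19/2*γ1234


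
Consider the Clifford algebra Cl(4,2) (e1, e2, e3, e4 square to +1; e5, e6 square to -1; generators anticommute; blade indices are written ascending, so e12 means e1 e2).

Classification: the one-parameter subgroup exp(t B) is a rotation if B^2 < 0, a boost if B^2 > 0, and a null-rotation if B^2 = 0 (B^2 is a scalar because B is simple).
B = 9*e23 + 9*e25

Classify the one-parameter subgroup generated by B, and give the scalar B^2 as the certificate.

B^2 term by term: the squares give (9)^2*(e23)^2 + (9)^2*(e25)^2 = 81*(-1) + 81*(+1) = 0 (each basis 2-blade squares to minus the product of its generators' squares); cross terms between blades sharing an index anticommute and cancel. So B^2 = 0.
Answer: null-rotation, certificate B^2 = 0. Check the certificate: B^2 = 0, and that sign is decisive whatever form B takes.


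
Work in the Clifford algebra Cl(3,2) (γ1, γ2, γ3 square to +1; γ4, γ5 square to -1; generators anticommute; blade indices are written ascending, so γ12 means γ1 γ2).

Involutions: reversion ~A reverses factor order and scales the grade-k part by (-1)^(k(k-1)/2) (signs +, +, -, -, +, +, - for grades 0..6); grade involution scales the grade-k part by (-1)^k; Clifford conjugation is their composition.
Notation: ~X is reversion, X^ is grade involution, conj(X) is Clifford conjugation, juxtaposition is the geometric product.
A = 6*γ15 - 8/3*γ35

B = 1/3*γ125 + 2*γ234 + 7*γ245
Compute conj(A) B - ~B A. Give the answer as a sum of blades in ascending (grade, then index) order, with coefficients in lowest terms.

first term: 2*γ2 - 8/9*γ123 + 42*γ124 + 56/3*γ234 + 16/3*γ245 + 12*γ12345
second term: 2*γ2 + 8/9*γ123 - 42*γ124 - 56/3*γ234 - 16/3*γ245 + 12*γ12345
Answer: -16/9*γ123 + 84*γ124 + 112/3*γ234 + 32/3*γ245


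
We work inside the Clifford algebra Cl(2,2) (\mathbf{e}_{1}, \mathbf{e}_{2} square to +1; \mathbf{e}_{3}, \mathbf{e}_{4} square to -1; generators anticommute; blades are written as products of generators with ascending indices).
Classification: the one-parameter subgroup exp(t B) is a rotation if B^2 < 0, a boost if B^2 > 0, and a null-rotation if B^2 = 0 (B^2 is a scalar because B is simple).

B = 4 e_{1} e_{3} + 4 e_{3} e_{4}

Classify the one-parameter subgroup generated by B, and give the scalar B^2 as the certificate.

B^2 term by term: the squares give (4)^2*(e_{1} e_{3})^2 + (4)^2*(e_{3} e_{4})^2 = 16*(+1) + 16*(-1) = 0 (each basis 2-blade squares to minus the product of its generators' squares); cross terms between blades sharing an index anticommute and cancel. So B^2 = 0.
Answer: null-rotation, certificate B^2 = 0. Key observation: B^2 = 0 is a conjugation invariant, so its sign decides the class regardless of the surface form of B.


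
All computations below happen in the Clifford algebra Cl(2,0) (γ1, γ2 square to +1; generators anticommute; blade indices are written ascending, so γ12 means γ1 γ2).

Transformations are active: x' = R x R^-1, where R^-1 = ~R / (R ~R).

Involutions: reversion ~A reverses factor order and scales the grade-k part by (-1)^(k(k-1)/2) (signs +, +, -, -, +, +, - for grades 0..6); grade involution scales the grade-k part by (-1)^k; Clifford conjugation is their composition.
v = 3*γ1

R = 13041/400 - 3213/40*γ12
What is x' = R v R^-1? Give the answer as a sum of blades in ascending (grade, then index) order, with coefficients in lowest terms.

~R = 13041/400 + 3213/40*γ12, and R ~R = 1202404581/160000, so R^-1 = ~R / (1202404581/160000).
R v = 39123/400*γ1 + 9639/40*γ2
Answer: -72417/33661*γ1 + 70380/33661*γ2


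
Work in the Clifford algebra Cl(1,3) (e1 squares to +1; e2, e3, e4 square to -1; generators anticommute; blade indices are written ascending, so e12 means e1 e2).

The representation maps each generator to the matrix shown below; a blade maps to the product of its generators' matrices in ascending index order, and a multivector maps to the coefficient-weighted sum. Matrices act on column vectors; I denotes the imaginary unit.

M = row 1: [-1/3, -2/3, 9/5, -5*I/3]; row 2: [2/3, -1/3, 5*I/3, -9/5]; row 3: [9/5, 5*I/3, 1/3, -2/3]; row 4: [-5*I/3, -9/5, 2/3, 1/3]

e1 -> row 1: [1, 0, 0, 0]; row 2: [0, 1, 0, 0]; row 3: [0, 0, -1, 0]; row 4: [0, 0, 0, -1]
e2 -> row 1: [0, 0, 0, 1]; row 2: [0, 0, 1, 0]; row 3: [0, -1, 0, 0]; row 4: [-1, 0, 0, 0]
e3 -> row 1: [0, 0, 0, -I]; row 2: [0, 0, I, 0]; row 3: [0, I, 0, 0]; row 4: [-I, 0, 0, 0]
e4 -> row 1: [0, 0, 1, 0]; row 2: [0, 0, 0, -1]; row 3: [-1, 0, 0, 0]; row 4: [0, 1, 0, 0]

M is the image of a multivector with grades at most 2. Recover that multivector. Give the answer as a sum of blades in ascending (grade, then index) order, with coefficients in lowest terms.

Method: the blade images are trace-orthogonal — tr(rho(e_A) rho(e_B)^-1) = 4 if A = B and 0 otherwise — and rho(e_A)^-1 = (e_A)^2 * rho(e_A) with (e_A)^2 = +1 or -1, so the coefficient of e_A in the preimage is (e_A)^2 * tr(M rho(e_A))/4.
Nonzero projections over blades of grade <= 2: e1: (e1)^2 = +1, tr(M rho(e1)) = -4/3, coefficient -1/3; e3: (e3)^2 = -1, tr(M rho(e3)) = -20/3, coefficient 5/3; e14: (e14)^2 = +1, tr(M rho(e14)) = 36/5, coefficient 9/5; e24: (e24)^2 = -1, tr(M rho(e24)) = 8/3, coefficient -2/3. Every other blade of grade <= 2 projects to 0.
Answer: -1/3*e1 + 5/3*e3 + 9/5*e14 - 2/3*e24


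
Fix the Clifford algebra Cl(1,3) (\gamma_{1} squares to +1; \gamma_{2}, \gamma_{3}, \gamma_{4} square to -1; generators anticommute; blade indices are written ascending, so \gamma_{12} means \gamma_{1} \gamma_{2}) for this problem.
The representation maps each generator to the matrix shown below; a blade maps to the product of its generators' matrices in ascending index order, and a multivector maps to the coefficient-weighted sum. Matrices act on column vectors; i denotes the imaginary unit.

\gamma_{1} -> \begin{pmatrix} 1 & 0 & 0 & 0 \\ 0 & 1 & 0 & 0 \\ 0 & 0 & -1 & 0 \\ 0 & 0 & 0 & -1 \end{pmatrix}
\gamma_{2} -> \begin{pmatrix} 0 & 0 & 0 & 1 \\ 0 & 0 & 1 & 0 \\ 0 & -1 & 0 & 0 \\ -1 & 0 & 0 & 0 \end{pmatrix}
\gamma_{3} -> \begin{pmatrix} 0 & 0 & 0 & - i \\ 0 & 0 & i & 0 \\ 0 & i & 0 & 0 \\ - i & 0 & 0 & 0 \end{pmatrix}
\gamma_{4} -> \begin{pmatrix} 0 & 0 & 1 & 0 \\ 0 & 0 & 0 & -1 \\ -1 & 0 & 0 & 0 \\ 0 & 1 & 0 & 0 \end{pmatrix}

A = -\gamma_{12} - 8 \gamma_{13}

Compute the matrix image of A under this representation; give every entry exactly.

Bivector images (products of the table entries): rho(\gamma_{12}) = rho(\gamma_{1})rho(\gamma_{2}) = \begin{pmatrix} 0 & 0 & 0 & 1 \\ 0 & 0 & 1 & 0 \\ 0 & 1 & 0 & 0 \\ 1 & 0 & 0 & 0 \end{pmatrix}; rho(\gamma_{13}) = rho(\gamma_{1})rho(\gamma_{3}) = \begin{pmatrix} 0 & 0 & 0 & - i \\ 0 & 0 & i & 0 \\ 0 & - i & 0 & 0 \\ i & 0 & 0 & 0 \end{pmatrix}.
M = (-1)*rho(\gamma_{12}) + (-8)*rho(\gamma_{13}), summed entrywise:
Answer: \begin{pmatrix} 0 & 0 & 0 & -1 + 8 i \\ 0 & 0 & -1 - 8 i & 0 \\ 0 & -1 + 8 i & 0 & 0 \\ -1 - 8 i & 0 & 0 & 0 \end{pmatrix}


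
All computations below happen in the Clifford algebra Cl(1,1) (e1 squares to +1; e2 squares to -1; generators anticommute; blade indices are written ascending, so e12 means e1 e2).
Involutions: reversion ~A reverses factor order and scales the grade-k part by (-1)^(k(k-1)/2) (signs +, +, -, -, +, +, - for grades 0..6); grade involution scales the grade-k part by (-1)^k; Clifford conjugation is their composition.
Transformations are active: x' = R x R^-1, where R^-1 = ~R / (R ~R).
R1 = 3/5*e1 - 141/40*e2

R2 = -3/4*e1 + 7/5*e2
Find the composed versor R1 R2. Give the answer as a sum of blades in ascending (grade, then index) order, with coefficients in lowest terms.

Distribute over the terms of R1 (each basis-blade product reordered to ascending indices, repeated generators contracted through their squares):
(3/5*e1) R2 = -9/20 + 21/25*e12
(-141/40*e2) R2 = 987/200 - 423/160*e12
Summing the partial products and collecting blades:
Answer: 897/200 - 1443/800*e12


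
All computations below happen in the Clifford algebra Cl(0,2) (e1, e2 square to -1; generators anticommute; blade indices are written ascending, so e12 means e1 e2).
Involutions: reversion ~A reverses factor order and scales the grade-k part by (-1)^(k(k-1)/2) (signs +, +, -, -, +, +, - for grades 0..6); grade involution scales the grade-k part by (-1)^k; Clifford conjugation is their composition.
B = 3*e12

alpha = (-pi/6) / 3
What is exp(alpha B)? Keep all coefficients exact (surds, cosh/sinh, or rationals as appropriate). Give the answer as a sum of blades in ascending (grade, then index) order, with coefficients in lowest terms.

B^2 = (3)^2*(e12)^2 = 9*(-1) = -9 (a basis 2-blade squares to minus the product of its generators' squares).
B^2 = -9 — the series telescopes trigonometrically here: l = 3, alpha*l = -pi/6, so exp(alpha B) = cos(-pi/6) + (sin(-pi/6)/3)*B = sqrt(3)/2 + (-1/6)*B.
Answer: sqrt(3)/2 - 1/2*e12


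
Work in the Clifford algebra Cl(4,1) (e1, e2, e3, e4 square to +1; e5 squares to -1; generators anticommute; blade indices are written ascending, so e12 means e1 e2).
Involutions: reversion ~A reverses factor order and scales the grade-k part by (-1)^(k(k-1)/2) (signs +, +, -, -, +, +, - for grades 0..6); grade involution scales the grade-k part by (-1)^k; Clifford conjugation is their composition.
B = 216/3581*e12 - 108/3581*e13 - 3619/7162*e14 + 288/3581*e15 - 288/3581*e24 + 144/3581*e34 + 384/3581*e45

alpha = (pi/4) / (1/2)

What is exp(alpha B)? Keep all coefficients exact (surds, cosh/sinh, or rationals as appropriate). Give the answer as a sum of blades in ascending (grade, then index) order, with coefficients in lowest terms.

B^2 term by term: the squares give (216/3581)^2*(e12)^2 + (-108/3581)^2*(e13)^2 + (-3619/7162)^2*(e14)^2 + (288/3581)^2*(e15)^2 + (-288/3581)^2*(e24)^2 + (144/3581)^2*(e34)^2 + (384/3581)^2*(e45)^2 = 46656/12823561*(-1) + 11664/12823561*(-1) + 13097161/51294244*(-1) + 82944/12823561*(+1) + 82944/12823561*(-1) + 20736/12823561*(-1) + 147456/12823561*(+1) = -1/4 (each basis 2-blade squares to minus the product of its generators' squares); cross terms between blades sharing an index anticommute and cancel; the commuting (index-disjoint) pairs give grade-4 terms 2*c*c'*(blade product), which cancel blade by blade — e1234: 62208/12823561 - 62208/12823561 = 0; e1245: 165888/12823561 - 165888/12823561 = 0; e1345: -82944/12823561 + 82944/12823561 = 0 — confirming B is simple. So B^2 = -1/4.
B^2 = -1/4 — a negative square means the series sums to a rotation: l = 1/2, alpha*l = pi/4, so exp(alpha B) = cos(pi/4) + (sin(pi/4)/(1/2))*B = sqrt(2)/2 + (sqrt(2))*B.
Answer: sqrt(2)/2 + 216*sqrt(2)/3581*e12 - 108*sqrt(2)/3581*e13 - 3619*sqrt(2)/7162*e14 + 288*sqrt(2)/3581*e15 - 288*sqrt(2)/3581*e24 + 144*sqrt(2)/3581*e34 + 384*sqrt(2)/3581*e45


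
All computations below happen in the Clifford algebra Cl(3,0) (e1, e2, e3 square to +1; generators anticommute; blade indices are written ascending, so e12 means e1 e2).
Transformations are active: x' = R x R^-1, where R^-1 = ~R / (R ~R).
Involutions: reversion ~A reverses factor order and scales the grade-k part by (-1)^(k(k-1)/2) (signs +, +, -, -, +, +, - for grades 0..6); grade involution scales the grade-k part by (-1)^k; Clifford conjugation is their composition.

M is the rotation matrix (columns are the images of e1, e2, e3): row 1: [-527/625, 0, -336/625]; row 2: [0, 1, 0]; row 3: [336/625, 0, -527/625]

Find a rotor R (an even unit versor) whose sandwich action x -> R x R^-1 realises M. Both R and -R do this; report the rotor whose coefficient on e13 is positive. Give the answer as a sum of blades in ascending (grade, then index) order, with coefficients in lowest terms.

Method: write R = a + b12*e12 + b13*e13 + b23*e23 with a^2 + b12^2 + b13^2 + b23^2 = 1 (so R^-1 = ~R). Expanding the columns R e_j ~R gives tr M = 4a^2 - 1 and, from the antisymmetric part, M21 - M12 = -4a*b12, M13 - M31 = 4a*b13, M32 - M23 = -4a*b23.
Here tr M = -429/625, so a^2 = (1 + tr M)/4 = 49/625 and a = ±7/25. Taking a = 7/25: M21 - M12 = 0, M13 - M31 = -672/625, M32 - M23 = 0, giving b12 = 0, b13 = -24/25, b23 = 0, i.e. R = 7/25 - 24/25*e13.
Its e13 coefficient is negative, so report the other preimage -R.
Answer: -7/25 + 24/25*e13. Why the constraint matters: R and -R act identically through the sandwich — M has trace -429/625 either way — so only the sign condition on e13 picks one of the two preimages.


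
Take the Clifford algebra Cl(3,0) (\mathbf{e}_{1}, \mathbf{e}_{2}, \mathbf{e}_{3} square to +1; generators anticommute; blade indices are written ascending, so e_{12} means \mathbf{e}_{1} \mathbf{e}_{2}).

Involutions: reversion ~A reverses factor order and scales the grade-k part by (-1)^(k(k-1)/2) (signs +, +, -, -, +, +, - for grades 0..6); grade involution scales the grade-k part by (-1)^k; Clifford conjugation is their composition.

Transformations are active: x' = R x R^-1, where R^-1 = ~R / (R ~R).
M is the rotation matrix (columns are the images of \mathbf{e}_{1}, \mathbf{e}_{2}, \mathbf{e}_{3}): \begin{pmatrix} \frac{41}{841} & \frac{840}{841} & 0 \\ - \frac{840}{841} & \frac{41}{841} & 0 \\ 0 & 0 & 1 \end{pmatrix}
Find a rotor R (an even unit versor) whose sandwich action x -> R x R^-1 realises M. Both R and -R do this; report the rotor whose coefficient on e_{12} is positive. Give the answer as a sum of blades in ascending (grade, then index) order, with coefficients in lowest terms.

Method: write R = a + b12*e_{12} + b13*e_{13} + b23*e_{23} with a^2 + b12^2 + b13^2 + b23^2 = 1 (so R^-1 = ~R). Expanding the columns R e_j ~R gives tr M = 4a^2 - 1 and, from the antisymmetric part, M21 - M12 = -4a*b12, M13 - M31 = 4a*b13, M32 - M23 = -4a*b23.
Here tr M = \frac{923}{841}, so a^2 = (1 + tr M)/4 = \frac{441}{841} and a = ±\frac{21}{29}. Taking a = \frac{21}{29}: M21 - M12 = -\frac{1680}{841}, M13 - M31 = 0, M32 - M23 = 0, giving b12 = \frac{20}{29}, b13 = 0, b23 = 0, i.e. R = \frac{21}{29} + \frac{20}{29} e_{12}.
Its e_{12} coefficient is already positive.
Answer: \frac{21}{29} + \frac{20}{29} e_{12}. Recall the cover is two-to-one: with M of trace \frac{923}{841}, both preimages act alike, and the stated e_{12} sign chooses the sheet.


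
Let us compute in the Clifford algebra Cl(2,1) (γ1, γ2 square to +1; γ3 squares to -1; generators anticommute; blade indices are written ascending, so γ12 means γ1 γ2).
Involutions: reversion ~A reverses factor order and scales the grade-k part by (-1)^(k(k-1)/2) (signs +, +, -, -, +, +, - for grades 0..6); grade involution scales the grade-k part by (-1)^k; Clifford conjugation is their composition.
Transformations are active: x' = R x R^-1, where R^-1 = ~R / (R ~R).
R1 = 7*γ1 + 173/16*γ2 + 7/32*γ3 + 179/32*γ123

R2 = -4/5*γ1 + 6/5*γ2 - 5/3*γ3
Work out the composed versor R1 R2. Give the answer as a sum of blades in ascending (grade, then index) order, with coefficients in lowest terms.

Distribute over the terms of R2 (each basis-blade product reordered to ascending indices, repeated generators contracted through their squares):
R1 (-4/5*γ1) = -28/5 + 173/20*γ12 + 7/40*γ13 - 179/40*γ23
R1 (6/5*γ2) = 519/40 + 42/5*γ12 - 537/80*γ13 - 21/80*γ23
R1 (-5/3*γ3) = 35/96 + 895/96*γ12 - 35/3*γ13 - 865/48*γ23
Summing the partial products and collecting blades:
Answer: 743/96 + 12659/480*γ12 - 4369/240*γ13 - 2731/120*γ23


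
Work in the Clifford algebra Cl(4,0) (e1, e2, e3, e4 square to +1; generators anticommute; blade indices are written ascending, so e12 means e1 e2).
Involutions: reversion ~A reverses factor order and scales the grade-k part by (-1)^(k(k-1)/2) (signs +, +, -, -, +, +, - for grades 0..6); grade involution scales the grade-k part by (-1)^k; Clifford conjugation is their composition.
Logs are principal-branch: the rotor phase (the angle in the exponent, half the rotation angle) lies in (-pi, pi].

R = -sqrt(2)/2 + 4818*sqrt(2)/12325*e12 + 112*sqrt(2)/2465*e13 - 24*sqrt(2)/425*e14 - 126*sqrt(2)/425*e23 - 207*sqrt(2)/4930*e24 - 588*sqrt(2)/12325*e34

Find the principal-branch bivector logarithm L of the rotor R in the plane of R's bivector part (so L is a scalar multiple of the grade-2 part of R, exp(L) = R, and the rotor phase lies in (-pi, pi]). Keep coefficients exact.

The scalar part of R is -sqrt(2)/2, so the principal-branch rotor phase is pinned; divide the bivector part by its sine to get the unit plane — L is the phase times that plane.
Concretely: cos(phase) = -sqrt(2)/2 gives phase = ±3*pi/4, and since phase/sin(phase) is even the sign is immaterial: L = (phase/sin(phase)) * <R>_2 = (3*sqrt(2)*pi/4) * <R>_2.
Answer: 7227*pi/12325*e12 + 168*pi/2465*e13 - 36*pi/425*e14 - 189*pi/425*e23 - 621*pi/9860*e24 - 882*pi/12325*e34


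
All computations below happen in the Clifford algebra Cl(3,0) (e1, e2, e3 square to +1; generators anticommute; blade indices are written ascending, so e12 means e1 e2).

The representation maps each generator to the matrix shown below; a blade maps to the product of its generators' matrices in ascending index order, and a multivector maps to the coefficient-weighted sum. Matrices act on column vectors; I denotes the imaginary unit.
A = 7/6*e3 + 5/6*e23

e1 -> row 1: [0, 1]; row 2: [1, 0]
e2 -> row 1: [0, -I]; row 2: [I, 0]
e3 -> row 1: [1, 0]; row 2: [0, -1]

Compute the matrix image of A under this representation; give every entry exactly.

Bivector images (products of the table entries): rho(e23) = rho(e2)rho(e3) = row 1: [0, I]; row 2: [I, 0].
M = (7/6)*rho(e3) + (5/6)*rho(e23), summed entrywise:
Answer: row 1: [7/6, 5*I/6]; row 2: [5*I/6, -7/6]


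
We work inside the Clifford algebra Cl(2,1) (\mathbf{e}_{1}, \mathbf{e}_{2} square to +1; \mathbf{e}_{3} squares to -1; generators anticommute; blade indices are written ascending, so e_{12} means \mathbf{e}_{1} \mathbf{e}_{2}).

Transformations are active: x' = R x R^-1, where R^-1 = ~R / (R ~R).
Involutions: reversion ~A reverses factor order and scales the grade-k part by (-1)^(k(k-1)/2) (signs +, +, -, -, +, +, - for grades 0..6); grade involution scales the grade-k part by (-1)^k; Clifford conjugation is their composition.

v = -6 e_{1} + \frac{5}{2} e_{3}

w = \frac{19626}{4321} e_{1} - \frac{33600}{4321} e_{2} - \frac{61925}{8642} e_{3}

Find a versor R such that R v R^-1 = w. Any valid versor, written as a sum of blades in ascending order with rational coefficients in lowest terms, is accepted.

Why this works: both vectors square to \frac{119}{4}, so q(v) = q(w) and R = v + w = -\frac{6300}{4321} e_{1} - \frac{33600}{4321} e_{2} - \frac{20160}{4321} e_{3} carries v to w — its own direction survives, the complement (v - w)/2 flips.
Answer: -\frac{6300}{4321} e_{1} - \frac{33600}{4321} e_{2} - \frac{20160}{4321} e_{3}


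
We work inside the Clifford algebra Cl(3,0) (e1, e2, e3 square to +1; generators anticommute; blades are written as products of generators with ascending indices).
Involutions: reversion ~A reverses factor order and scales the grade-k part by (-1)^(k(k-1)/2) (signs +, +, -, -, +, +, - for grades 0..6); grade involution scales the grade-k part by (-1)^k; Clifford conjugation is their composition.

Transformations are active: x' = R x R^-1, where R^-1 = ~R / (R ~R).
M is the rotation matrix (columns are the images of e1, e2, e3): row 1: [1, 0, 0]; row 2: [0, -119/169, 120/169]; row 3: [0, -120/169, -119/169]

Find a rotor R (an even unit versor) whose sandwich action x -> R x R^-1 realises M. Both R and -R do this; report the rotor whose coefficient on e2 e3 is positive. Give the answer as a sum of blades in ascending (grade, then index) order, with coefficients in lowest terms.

Method: write R = a + b12*e1 e2 + b13*e1 e3 + b23*e2 e3 with a^2 + b12^2 + b13^2 + b23^2 = 1 (so R^-1 = ~R). Expanding the columns R e_j ~R gives tr M = 4a^2 - 1 and, from the antisymmetric part, M21 - M12 = -4a*b12, M13 - M31 = 4a*b13, M32 - M23 = -4a*b23.
Here tr M = -69/169, so a^2 = (1 + tr M)/4 = 25/169 and a = ±5/13. Taking a = 5/13: M21 - M12 = 0, M13 - M31 = 0, M32 - M23 = -240/169, giving b12 = 0, b13 = 0, b23 = 12/13, i.e. R = 5/13 + 12/13*e2 e3.
Its e2 e3 coefficient is already positive.
Answer: 5/13 + 12/13*e2 e3. Key observation: the double cover Spin(3) -> SO(3) sends R and -R to the same matrix (trace -69/169 here), so the stated sign of the e2 e3 coefficient is what selects one sheet.


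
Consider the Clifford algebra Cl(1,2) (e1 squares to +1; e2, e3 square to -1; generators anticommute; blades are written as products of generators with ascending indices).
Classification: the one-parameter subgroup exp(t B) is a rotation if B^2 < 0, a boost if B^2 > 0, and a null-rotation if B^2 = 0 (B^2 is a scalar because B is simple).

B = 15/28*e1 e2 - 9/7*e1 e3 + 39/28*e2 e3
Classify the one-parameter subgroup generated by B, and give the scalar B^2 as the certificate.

B^2 term by term: the squares give (15/28)^2*(e1 e2)^2 + (-9/7)^2*(e1 e3)^2 + (39/28)^2*(e2 e3)^2 = 225/784*(+1) + 81/49*(+1) + 1521/784*(-1) = 0 (each basis 2-blade squares to minus the product of its generators' squares); cross terms between blades sharing an index anticommute and cancel. So B^2 = 0.
Answer: null-rotation, certificate B^2 = 0. The scalar 0 is the complete invariant here: its sign names the subgroup type.


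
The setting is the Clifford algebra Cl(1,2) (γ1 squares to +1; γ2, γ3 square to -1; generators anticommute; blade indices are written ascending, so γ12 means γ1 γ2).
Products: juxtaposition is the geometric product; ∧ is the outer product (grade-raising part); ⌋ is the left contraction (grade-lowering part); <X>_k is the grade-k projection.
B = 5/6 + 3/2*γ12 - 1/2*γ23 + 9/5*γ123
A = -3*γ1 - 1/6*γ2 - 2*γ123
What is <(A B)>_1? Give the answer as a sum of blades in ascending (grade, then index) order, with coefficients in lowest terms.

step 1: 18/5 - 15/4*γ1 - 167/36*γ2 - 37/12*γ3 - 3/10*γ13 - 27/5*γ23 - 1/6*γ123
step 2: -15/4*γ1 - 167/36*γ2 - 37/12*γ3
Answer: -15/4*γ1 - 167/36*γ2 - 37/12*γ3
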